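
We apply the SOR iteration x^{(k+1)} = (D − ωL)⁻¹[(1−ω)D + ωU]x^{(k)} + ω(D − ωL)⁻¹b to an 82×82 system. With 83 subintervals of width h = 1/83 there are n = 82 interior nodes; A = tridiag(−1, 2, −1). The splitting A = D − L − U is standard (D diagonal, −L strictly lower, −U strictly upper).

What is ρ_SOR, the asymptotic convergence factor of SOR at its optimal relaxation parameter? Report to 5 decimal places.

ρ_SOR = 0.92708

n=82: λ(B_J) = 1 − λ(A)/2 = cos(kπ/83); k=1 gives ρ_J = 0.99928.
1 − cos²(π/83) = sin²(π/83) ⇒ √(1−ρ_J²) = sin(π/83) = 0.037841.
Young: ω* = 2/(1+√(1−ρ_J²)) = 2/(1+0.037841) = 2/1.037841 = 1.92708.
[ρ_SOR] ω* − 1 = 0.92708.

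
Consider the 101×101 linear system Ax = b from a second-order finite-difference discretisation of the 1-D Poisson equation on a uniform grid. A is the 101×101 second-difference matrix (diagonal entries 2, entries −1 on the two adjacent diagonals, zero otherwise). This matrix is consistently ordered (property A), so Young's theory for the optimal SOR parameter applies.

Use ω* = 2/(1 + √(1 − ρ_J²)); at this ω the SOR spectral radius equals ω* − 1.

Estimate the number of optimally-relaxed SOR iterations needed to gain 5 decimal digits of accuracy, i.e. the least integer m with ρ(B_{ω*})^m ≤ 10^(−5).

m = 187

B_J for the 101×101 system has eigenvalues cos(kπ/102); ρ_J = cos(π/102) = 0.9995257.
√(1−ρ_J²) = |sin(π/102)| = 0.0307951
[ω*] 2 ÷ (1 + 0.0307951) = 2 ÷ 1.0307951 = 1.9402498.
ρ_SOR = ω* − 1 ≈ 0.9402498.
(0.9402498)^m ≤ 10^{−5}  ⇒  m·ln(0.9402498) ≤ −5·ln10  ⇒  m ≥ 186.868  ⇒  m = 187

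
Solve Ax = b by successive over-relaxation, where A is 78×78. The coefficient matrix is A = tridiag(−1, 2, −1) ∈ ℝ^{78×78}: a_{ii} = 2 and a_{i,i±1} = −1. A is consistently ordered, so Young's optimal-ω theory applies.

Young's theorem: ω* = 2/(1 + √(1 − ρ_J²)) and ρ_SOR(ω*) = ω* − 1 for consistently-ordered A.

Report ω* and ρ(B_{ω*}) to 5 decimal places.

½·tridiag(1,0,1) at n=78: λ_k = cos(kπ/79); max |λ| at k=1 ⇒ ρ_J = cos(π/79) ≈ 0.99921.
1 − cos²(π/79) = sin²(π/79) ⇒ √(1−ρ_J²) = sin(π/79) = 0.039757.
ω* = 2/(1 + 0.039757) = 2/1.039757 = 1.92353.
Hence ρ(B_{ω*}) = 1.92353 − 1 = 0.92353.

ω* = 1.92353, ρ_SOR = 0.92353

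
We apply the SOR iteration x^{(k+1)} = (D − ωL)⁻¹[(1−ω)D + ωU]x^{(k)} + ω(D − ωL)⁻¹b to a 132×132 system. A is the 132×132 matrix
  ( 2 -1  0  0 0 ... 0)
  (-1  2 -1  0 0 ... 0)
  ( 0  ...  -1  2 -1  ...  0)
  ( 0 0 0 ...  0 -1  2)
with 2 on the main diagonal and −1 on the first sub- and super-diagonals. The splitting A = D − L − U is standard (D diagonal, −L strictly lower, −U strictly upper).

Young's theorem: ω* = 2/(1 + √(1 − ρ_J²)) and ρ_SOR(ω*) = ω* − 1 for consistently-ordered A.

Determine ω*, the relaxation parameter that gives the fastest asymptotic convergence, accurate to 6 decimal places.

spectrum of D⁻¹(L+U) = {cos(kπ/133) : 1≤k≤132}; ρ_J = cos(π/133) = 0.999721.
1 − cos²(π/133) = sin²(π/133) ⇒ √(1−ρ_J²) = sin(π/133) = 0.0236188.
ω* = 2 / (1 + 0.0236188) = 2 / 1.0236188 ≈ 1.953852.
ρ_SOR = ω* − 1 = 1.953852 − 1 = 0.953852.

ω* = 1.953852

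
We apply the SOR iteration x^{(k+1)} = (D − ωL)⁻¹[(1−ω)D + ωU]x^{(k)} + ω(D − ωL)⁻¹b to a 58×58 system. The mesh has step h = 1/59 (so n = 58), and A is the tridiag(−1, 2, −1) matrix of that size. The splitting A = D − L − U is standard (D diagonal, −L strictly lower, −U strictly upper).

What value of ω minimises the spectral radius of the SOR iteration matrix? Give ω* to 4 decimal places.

½·tridiag(1,0,1) at n=58: λ_k = cos(kπ/59); max |λ| at k=1 ⇒ ρ_J = cos(π/59) ≈ 0.9986.
1 − cos²(π/59) = sin²(π/59) ⇒ √(1−ρ_J²) = sin(π/59) = 0.05322.
ω* = 2/(1 + 0.05322) = 2/1.05322 = 1.8989.
ρ_SOR = ω* − 1 = 1.8989 − 1 = 0.8989.

ω* = 1.8989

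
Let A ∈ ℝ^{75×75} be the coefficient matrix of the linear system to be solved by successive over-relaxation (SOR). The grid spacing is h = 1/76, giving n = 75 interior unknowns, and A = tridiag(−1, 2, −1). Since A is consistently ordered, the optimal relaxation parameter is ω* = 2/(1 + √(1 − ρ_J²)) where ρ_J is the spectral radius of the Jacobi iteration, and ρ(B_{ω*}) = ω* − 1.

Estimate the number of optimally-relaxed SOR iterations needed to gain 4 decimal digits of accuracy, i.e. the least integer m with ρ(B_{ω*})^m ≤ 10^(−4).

m = 112

ρ_J = max_k |cos(kπ/76)| = cos(π/76) = 0.9991458
1 − cos²(π/76) = sin²(π/76) ⇒ √(1−ρ_J²) = sin(π/76) = 0.0413250.
ω* = 2 / (1 + 0.0413250) = 2 / 1.0413250 ≈ 1.9206300.
[ρ_SOR] ω* − 1 = 0.9206300.
For 4 digits: m = 4·ln10 / (−ln 0.9206300) = 9.21034/0.0826971 = 111.374; round up → m = 112.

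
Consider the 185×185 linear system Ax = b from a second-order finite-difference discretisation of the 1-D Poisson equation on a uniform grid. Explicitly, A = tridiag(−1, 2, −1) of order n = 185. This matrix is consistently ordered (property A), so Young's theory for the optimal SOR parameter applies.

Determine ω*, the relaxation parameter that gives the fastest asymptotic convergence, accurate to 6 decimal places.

ω* = 1.966782

ρ_J = max_k |cos(kπ/186)| = cos(π/186) = 0.999857
root = sin(π/186) = 0.0168895  (since 1−cos² = sin²).
Young: ω* = 2/(1+√(1−ρ_J²)) = 2/(1+0.0168895) = 2/1.0168895 = 1.966782.
ρ_SOR = ω* − 1 = 1.966782 − 1 = 0.966782.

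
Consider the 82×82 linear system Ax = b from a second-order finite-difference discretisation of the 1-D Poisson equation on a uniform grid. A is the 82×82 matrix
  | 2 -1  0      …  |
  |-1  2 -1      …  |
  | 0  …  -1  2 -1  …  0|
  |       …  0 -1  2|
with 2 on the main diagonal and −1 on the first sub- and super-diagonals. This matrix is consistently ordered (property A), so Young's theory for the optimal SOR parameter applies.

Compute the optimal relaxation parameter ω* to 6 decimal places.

B_J for the 82×82 system has eigenvalues cos(kπ/83); ρ_J = cos(π/83) = 0.999284.
√(1 − cos²(π/83)) = sin(π/83) ≈ 0.0378415.
Then 2/(1+√(1−ρ_J²)) = 2/(1+0.0378415); ω* = 2/1.0378415 = 1.927077.
[ρ_SOR] ω* − 1 = 0.927077.

ω* = 1.927077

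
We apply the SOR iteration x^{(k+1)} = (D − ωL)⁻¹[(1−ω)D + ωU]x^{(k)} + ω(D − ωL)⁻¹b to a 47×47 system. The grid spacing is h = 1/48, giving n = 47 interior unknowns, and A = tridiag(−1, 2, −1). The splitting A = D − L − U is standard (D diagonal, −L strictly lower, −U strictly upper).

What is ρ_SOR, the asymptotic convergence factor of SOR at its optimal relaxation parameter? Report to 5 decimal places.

n=47: λ(B_J) = 1 − λ(A)/2 = cos(kπ/48); k=1 gives ρ_J = 0.99786.
1 − cos²(π/48) = sin²(π/48) ⇒ √(1−ρ_J²) = sin(π/48) = 0.065403.
ω* = 2/(1 + 0.065403) = 2/1.065403 = 1.87722.
Hence ρ(B_{ω*}) = 1.87722 − 1 = 0.87722.

ρ_SOR = 0.87722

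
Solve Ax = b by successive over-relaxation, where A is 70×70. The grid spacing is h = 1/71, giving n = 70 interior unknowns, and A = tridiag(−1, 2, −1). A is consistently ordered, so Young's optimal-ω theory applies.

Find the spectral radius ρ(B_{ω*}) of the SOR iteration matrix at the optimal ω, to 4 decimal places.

spectrum of D⁻¹(L+U) = {cos(kπ/71) : 1≤k≤70}; ρ_J = cos(π/71) = 0.9990.
root = sin(π/71) = 0.04423  (since 1−cos² = sin²).
[ω*] 2 ÷ (1 + 0.04423) = 2 ÷ 1.04423 = 1.9153.
At ω = 1.9153 every |λ(B_ω)| = ω−1, so ρ_SOR = 0.9153.

ρ_SOR = 0.9153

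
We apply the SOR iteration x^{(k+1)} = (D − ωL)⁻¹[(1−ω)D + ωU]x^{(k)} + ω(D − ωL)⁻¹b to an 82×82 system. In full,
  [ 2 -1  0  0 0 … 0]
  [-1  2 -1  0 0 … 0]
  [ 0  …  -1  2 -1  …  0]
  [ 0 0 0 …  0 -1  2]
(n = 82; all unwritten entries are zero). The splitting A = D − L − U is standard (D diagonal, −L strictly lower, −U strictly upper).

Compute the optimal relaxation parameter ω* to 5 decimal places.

ω* = 1.92708

spectrum of D⁻¹(L+U) = {cos(kπ/83) : 1≤k≤82}; ρ_J = cos(π/83) = 0.99928.
√(1−ρ_J²) = |sin(π/83)| = 0.037841
ω* = 2 / (1 + 0.037841) = 2 / 1.037841 ≈ 1.92708.
ρ_SOR = ω* − 1 ≈ 0.92708.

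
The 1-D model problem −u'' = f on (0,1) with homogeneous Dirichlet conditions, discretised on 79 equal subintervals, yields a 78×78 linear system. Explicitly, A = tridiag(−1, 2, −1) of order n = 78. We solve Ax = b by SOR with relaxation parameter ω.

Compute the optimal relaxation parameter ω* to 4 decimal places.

With n=78, ρ(Jacobi) = cos(π/79) = 0.9992.
√(1−ρ_J²) = |sin(π/79)| = 0.03976
ω* = 2/(1 + 0.03976) = 2/1.03976 = 1.9235.
ρ_SOR = ω* − 1 ≈ 0.9235.

ω* = 1.9235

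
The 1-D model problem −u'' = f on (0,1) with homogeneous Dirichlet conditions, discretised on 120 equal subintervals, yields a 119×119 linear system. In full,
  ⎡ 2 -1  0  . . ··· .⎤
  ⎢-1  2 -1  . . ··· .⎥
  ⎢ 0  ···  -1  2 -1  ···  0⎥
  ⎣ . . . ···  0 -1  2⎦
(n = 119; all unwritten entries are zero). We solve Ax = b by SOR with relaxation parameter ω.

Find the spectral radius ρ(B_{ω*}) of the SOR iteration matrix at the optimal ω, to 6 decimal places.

ρ_SOR = 0.948982

½·tridiag(1,0,1) at n=119: λ_k = cos(kπ/120); max |λ| at k=1 ⇒ ρ_J = cos(π/120) ≈ 0.999657.
root = sin(π/120) = 0.0261769  (since 1−cos² = sin²).
ω* = 2/(1+0.0261769) = 1.948982
At ω = 1.948982 every |λ(B_ω)| = ω−1, so ρ_SOR = 0.948982.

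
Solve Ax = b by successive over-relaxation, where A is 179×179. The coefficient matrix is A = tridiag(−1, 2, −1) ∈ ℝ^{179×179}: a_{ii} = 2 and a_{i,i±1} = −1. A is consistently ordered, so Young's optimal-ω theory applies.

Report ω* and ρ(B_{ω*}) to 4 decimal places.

ω* = 1.9657, ρ_SOR = 0.9657

[ρ_J] n=179: ρ(B_J) = cos(π/(n+1)) = cos(π/180) = 0.9998.
root = sin(π/180) = 0.01745  (since 1−cos² = sin²).
So ω* = 2/1.01745 = 1.9657 (Young).
[ρ_SOR] ω* − 1 = 0.9657.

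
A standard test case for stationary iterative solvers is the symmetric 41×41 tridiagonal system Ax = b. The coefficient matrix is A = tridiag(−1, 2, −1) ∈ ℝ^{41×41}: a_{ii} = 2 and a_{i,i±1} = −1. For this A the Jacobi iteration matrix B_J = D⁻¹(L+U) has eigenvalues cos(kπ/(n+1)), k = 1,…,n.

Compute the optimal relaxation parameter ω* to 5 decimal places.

ω* = 1.86093

spectrum of D⁻¹(L+U) = {cos(kπ/42) : 1≤k≤41}; ρ_J = cos(π/42) = 0.99720.
1 − cos²(π/42) = sin²(π/42) ⇒ √(1−ρ_J²) = sin(π/42) = 0.074730.
ω* = 2/(1+0.074730) = 1.86093
ρ_SOR = ω* − 1 ≈ 0.86093.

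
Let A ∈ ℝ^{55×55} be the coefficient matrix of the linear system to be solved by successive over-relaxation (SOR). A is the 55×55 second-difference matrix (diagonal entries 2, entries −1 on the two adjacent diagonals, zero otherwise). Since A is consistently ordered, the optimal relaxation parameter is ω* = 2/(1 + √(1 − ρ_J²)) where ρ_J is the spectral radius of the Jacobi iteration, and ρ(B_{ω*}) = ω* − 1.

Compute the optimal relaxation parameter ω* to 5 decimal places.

ω* = 1.89381

B_J for the 55×55 system has eigenvalues cos(kπ/56); ρ_J = cos(π/56) = 0.99843.
√(1−ρ_J²) = |sin(π/56)| = 0.056070
ω* = 2/(1+0.056070) = 1.89381
[ρ_SOR] ω* − 1 = 0.89381.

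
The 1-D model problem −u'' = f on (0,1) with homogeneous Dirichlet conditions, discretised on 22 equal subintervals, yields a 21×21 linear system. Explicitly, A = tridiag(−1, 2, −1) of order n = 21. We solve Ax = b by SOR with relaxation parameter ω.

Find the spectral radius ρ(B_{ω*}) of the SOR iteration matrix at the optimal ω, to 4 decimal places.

n=21: λ(B_J) = 1 − λ(A)/2 = cos(kπ/22); k=1 gives ρ_J = 0.9898.
√(1 − cos²(π/22)) = sin(π/22) ≈ 0.14231.
ω* = 2 / (1 + 0.14231) = 2 / 1.14231 ≈ 1.7508.
Hence ρ(B_{ω*}) = 1.7508 − 1 = 0.7508.

ρ_SOR = 0.7508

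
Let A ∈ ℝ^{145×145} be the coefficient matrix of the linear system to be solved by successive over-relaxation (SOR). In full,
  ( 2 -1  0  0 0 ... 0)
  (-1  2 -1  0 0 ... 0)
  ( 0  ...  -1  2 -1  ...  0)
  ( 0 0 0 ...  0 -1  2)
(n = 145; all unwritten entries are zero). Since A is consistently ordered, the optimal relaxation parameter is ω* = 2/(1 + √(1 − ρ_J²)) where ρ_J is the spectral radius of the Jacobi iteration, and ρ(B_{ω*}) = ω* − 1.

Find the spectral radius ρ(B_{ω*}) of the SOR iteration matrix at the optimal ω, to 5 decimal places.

ρ_SOR = 0.95787

spectrum of D⁻¹(L+U) = {cos(kπ/146) : 1≤k≤145}; ρ_J = cos(π/146) = 0.99977.
√(1−ρ_J²) simplifies to sin(π/146) = 0.021516.
ω* = 2 / (1 + 0.021516) = 2 / 1.021516 ≈ 1.95787.
At ω = 1.95787 every |λ(B_ω)| = ω−1, so ρ_SOR = 0.95787.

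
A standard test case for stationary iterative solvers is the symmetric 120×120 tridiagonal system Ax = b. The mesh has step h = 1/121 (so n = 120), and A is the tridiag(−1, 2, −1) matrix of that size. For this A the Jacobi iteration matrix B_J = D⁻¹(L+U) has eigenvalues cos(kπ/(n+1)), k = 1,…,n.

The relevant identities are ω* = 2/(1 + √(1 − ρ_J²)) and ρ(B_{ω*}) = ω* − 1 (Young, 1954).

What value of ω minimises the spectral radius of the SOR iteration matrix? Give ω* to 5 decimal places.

ω* = 1.94939

With n=120, ρ(Jacobi) = cos(π/121) = 0.99966.
√(1−ρ_J²) = |sin(π/121)| = 0.025961
ω* = 2/(1+0.025961) = 1.94939
Hence ρ(B_{ω*}) = 1.94939 − 1 = 0.94939.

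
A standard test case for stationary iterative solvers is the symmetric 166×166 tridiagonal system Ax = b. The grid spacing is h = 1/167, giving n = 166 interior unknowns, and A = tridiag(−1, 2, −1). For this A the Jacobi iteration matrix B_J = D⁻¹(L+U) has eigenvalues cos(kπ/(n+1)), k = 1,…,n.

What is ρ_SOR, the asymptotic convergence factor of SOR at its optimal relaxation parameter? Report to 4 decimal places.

B_J for the 166×166 system has eigenvalues cos(kπ/167); ρ_J = cos(π/167) = 0.9998.
1 − cos²(π/167) = sin²(π/167) ⇒ √(1−ρ_J²) = sin(π/167) = 0.01881.
ω* = 2/(1+0.01881) = 1.9631
Hence ρ(B_{ω*}) = 1.9631 − 1 = 0.9631.

ρ_SOR = 0.9631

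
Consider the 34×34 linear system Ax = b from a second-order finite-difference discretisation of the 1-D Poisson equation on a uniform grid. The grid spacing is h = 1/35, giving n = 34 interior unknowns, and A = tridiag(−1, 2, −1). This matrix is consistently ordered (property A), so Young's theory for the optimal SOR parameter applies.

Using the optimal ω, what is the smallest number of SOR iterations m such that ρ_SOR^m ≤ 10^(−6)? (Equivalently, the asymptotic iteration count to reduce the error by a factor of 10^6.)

B_J for the 34×34 system has eigenvalues cos(kπ/35); ρ_J = cos(π/35) = 0.9959743.
root = sin(π/35) = 0.0896393  (since 1−cos² = sin²).
Young: ω* = 2/(1+√(1−ρ_J²)) = 2/(1+0.0896393) = 2/1.0896393 = 1.8354698.
ρ(B_{ω*}) = ω*−1 = 0.8354698
6·ln10 = 13.8155; −ln(0.8354698) = 0.179761; m = ⌈13.8155/0.179761⌉ = ⌈76.855⌉ = 77.

m = 77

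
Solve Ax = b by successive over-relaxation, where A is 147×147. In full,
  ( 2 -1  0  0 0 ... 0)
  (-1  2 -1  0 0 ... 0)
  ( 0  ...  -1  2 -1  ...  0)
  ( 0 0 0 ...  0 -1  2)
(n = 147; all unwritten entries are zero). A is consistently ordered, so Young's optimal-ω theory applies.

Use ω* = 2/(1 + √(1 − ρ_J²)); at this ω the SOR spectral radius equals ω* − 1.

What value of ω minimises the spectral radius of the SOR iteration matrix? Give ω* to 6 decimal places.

spectrum of D⁻¹(L+U) = {cos(kπ/148) : 1≤k≤147}; ρ_J = cos(π/148) = 0.999775.
1 − cos²(π/148) = sin²(π/148) ⇒ √(1−ρ_J²) = sin(π/148) = 0.0212254.
[ω*] 2 ÷ (1 + 0.0212254) = 2 ÷ 1.0212254 = 1.958432.
ρ_SOR = ω* − 1 ≈ 0.958432.

ω* = 1.958432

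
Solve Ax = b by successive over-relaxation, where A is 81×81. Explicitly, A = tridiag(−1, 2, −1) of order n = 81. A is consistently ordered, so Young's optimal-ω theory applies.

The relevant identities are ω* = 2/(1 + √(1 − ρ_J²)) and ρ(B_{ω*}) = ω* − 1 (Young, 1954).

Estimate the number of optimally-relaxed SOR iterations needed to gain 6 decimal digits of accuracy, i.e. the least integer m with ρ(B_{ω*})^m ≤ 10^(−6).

m = 181

B_J for the 81×81 system has eigenvalues cos(kπ/82); ρ_J = cos(π/82) = 0.9992662.
root = sin(π/82) = 0.0383027  (since 1−cos² = sin²).
Young: ω* = 2/(1+√(1−ρ_J²)) = 2/(1+0.0383027) = 2/1.0383027 = 1.9262206.
ρ_SOR = ω* − 1 = 1.9262206 − 1 = 0.9262206.
m ≥ 6·ln10 / (−ln 0.9262206) = 180.258; smallest integer m = 181.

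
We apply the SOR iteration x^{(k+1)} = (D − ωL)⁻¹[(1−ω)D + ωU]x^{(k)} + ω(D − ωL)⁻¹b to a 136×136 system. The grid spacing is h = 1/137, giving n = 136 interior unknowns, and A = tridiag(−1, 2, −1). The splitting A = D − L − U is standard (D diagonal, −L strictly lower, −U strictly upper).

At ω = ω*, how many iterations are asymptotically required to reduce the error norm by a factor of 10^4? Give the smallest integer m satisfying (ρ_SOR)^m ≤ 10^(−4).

B_J for the 136×136 system has eigenvalues cos(kπ/137); ρ_J = cos(π/137) = 0.9997371.
√(1 − cos²(π/137)) = sin(π/137) ≈ 0.0229293.
ω* = 2 / (1 + 0.0229293) = 2 / 1.0229293 ≈ 1.9551693.
ρ_SOR = ω* − 1 = 1.9551693 − 1 = 0.9551693.
m ≥ 4·ln10 / (−ln 0.9551693) = 200.807; smallest integer m = 201.

m = 201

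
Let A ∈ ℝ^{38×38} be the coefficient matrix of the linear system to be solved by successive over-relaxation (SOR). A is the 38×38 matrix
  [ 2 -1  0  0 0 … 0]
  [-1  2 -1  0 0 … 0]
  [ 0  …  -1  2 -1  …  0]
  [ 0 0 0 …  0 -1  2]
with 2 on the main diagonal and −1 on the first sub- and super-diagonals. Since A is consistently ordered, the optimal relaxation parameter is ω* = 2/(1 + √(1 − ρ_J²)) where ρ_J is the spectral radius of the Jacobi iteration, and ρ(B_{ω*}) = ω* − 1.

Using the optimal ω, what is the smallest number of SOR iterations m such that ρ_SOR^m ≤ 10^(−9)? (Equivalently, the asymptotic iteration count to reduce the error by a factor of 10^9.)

m = 129

spectrum of D⁻¹(L+U) = {cos(kπ/39) : 1≤k≤38}; ρ_J = cos(π/39) = 0.9967573.
√(1−ρ_J²) = |sin(π/39)| = 0.0804666
ω* = 2/(1+0.0804666) = 1.8510521
ρ_SOR = ω* − 1 ≈ 0.8510521.
Need (0.8510521)^m ≤ 10^(−9): m ≥ 9·ln10/|ln 0.8510521| = 20.7233/0.161282 = 128.491 ⇒ m = 129.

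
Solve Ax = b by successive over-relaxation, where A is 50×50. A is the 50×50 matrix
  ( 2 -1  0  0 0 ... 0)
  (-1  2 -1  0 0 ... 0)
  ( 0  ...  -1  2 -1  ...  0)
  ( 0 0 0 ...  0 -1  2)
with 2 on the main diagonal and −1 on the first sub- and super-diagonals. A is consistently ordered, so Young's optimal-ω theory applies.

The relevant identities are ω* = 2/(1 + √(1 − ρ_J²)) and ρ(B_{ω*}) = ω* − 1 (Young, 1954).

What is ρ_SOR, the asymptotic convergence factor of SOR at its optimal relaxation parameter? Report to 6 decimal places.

ρ_SOR = 0.884018

B_J for the 50×50 system has eigenvalues cos(kπ/51); ρ_J = cos(π/51) = 0.998103.
root = sin(π/51) = 0.0615609  (since 1−cos² = sin²).
ω* = 2/(1 + 0.0615609) = 2/1.0615609 = 1.884018.
ρ_SOR = ω* − 1 = 1.884018 − 1 = 0.884018.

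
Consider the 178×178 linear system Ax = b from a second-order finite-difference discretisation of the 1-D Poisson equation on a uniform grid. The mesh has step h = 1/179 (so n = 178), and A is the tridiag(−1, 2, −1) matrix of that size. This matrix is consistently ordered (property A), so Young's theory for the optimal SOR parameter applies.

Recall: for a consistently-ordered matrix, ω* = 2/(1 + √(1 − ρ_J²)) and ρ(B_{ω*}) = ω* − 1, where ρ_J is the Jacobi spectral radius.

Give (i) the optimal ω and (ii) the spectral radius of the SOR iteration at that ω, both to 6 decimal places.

½·tridiag(1,0,1) at n=178: λ_k = cos(kπ/179); max |λ| at k=1 ⇒ ρ_J = cos(π/179) ≈ 0.999846.
1 − cos²(π/179) = sin²(π/179) ⇒ √(1−ρ_J²) = sin(π/179) = 0.0175499.
ω* = 2/(1 + 0.0175499) = 2/1.0175499 = 1.965506.
[ρ_SOR] ω* − 1 = 0.965506.

ω* = 1.965506, ρ_SOR = 0.965506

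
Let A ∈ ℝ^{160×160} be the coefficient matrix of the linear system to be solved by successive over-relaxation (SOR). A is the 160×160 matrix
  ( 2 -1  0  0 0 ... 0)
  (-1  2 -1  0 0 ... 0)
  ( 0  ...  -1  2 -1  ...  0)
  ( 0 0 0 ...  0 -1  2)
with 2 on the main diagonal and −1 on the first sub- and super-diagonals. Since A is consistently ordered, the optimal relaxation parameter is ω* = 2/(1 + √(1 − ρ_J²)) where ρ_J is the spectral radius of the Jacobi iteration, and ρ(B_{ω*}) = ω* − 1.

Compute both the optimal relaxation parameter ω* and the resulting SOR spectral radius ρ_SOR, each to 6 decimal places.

ω* = 1.961723, ρ_SOR = 0.961723

½·tridiag(1,0,1) at n=160: λ_k = cos(kπ/161); max |λ| at k=1 ⇒ ρ_J = cos(π/161) ≈ 0.999810.
√(1−ρ_J²) simplifies to sin(π/161) = 0.0195118.
ω* = 2/(1+0.0195118) = 1.961723
and ρ(B_{ω*}) = 1.961723 − 1 = 0.961723.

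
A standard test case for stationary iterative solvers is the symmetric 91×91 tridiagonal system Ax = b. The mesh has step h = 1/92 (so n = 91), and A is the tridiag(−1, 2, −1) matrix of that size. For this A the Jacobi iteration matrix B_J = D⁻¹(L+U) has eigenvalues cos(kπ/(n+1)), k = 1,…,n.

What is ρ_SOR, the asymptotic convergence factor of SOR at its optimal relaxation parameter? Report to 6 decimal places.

B_J for the 91×91 system has eigenvalues cos(kπ/92); ρ_J = cos(π/92) = 0.999417.
1 − cos²(π/92) = sin²(π/92) ⇒ √(1−ρ_J²) = sin(π/92) = 0.0341411.
ω* = 2 / (1 + 0.0341411) = 2 / 1.0341411 ≈ 1.933972.
ρ_SOR = ω* − 1 ≈ 0.933972.

ρ_SOR = 0.933972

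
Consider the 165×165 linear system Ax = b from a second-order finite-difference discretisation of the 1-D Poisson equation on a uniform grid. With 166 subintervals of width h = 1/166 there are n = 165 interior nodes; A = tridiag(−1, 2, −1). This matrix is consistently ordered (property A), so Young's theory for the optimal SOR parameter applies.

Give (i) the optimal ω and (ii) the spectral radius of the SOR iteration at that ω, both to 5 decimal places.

ω* = 1.96285, ρ_SOR = 0.96285

B_J for the 165×165 system has eigenvalues cos(kπ/166); ρ_J = cos(π/166) = 0.99982.
root = sin(π/166) = 0.018924  (since 1−cos² = sin²).
ω* = 2 / (1 + 0.018924) = 2 / 1.018924 ≈ 1.96285.
ρ_SOR = ω* − 1 ≈ 0.96285.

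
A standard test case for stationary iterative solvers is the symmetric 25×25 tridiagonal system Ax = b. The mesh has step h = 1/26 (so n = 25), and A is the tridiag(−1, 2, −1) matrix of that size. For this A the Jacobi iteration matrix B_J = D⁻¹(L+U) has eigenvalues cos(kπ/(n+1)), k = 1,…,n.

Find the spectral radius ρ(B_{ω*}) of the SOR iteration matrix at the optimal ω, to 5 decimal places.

ρ_SOR = 0.78486

ρ_J = max_k |cos(kπ/26)| = cos(π/26) = 0.99271
√(1−ρ_J²) = |sin(π/26)| = 0.120537
ω* = 2/(1+0.120537) = 1.78486
ρ(B_{ω*}) = ω*−1 = 0.78486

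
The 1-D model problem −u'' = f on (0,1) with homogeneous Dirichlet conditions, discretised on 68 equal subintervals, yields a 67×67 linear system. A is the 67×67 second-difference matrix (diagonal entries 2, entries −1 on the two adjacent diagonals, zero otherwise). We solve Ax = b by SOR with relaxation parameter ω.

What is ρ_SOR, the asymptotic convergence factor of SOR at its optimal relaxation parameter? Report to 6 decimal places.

spectrum of D⁻¹(L+U) = {cos(kπ/68) : 1≤k≤67}; ρ_J = cos(π/68) = 0.998933.
1 − cos²(π/68) = sin²(π/68) ⇒ √(1−ρ_J²) = sin(π/68) = 0.0461835.
ω* = 2 / (1 + 0.0461835) = 2 / 1.0461835 ≈ 1.911711.
and ρ(B_{ω*}) = 1.911711 − 1 = 0.911711.

ρ_SOR = 0.911711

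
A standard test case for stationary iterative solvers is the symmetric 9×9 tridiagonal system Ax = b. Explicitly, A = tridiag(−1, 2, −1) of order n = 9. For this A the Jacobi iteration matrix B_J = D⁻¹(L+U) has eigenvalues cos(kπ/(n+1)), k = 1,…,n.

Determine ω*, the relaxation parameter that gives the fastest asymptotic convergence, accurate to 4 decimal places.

spectrum of D⁻¹(L+U) = {cos(kπ/10) : 1≤k≤9}; ρ_J = cos(π/10) = 0.9511.
√(1−ρ_J²) simplifies to sin(π/10) = 0.30902.
[ω*] 2 ÷ (1 + 0.30902) = 2 ÷ 1.30902 = 1.5279.
and ρ(B_{ω*}) = 1.5279 − 1 = 0.5279.

ω* = 1.5279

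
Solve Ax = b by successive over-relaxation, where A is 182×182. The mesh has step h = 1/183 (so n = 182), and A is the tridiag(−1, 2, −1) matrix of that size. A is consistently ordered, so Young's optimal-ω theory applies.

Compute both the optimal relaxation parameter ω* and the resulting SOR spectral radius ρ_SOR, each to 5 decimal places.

ω* = 1.96625, ρ_SOR = 0.96625

ρ_J = max_k |cos(kπ/183)| = cos(π/183) = 0.99985
root = sin(π/183) = 0.017166  (since 1−cos² = sin²).
ω* = 2/(1 + 0.017166) = 2/1.017166 = 1.96625.
ρ_SOR = ω* − 1 = 1.96625 − 1 = 0.96625.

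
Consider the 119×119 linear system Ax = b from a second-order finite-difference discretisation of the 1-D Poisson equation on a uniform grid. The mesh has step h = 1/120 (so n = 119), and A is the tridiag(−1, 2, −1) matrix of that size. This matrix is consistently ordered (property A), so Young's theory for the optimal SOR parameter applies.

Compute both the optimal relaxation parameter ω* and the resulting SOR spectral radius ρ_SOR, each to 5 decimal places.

ω* = 1.94898, ρ_SOR = 0.94898

ρ_J = max_k |cos(kπ/120)| = cos(π/120) = 0.99966
1 − cos²(π/120) = sin²(π/120) ⇒ √(1−ρ_J²) = sin(π/120) = 0.026177.
ω* = 2/(1+0.026177) = 1.94898
ρ_SOR = ω* − 1 = 1.94898 − 1 = 0.94898.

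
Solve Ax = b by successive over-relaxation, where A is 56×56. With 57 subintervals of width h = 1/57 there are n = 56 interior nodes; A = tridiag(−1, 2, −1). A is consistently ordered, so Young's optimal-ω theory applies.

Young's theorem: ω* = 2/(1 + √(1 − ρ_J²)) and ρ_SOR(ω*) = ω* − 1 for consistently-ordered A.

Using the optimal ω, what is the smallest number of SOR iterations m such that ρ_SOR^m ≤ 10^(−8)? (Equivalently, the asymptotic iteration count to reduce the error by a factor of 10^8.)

With n=56, ρ(Jacobi) = cos(π/57) = 0.9984815.
√(1−ρ_J²) simplifies to sin(π/57) = 0.0550878.
Then 2/(1+√(1−ρ_J²)) = 2/(1+0.0550878); ω* = 2/1.0550878 = 1.8955768.
At ω = 1.8955768 every |λ(B_ω)| = ω−1, so ρ_SOR = 0.8955768.
Need (0.8955768)^m ≤ 10^(−8): m ≥ 8·ln10/|ln 0.8955768| = 18.4207/0.110287 = 167.025 ⇒ m = 168.

m = 168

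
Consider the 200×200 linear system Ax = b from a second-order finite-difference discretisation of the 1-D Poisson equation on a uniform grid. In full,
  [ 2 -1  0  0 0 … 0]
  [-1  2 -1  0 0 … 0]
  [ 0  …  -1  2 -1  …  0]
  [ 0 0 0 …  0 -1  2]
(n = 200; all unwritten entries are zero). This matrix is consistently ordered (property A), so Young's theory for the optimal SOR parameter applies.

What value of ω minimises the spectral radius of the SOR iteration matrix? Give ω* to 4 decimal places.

ω* = 1.9692

½·tridiag(1,0,1) at n=200: λ_k = cos(kπ/201); max |λ| at k=1 ⇒ ρ_J = cos(π/201) ≈ 0.9999.
√(1 − cos²(π/201)) = sin(π/201) ≈ 0.01563.
[ω*] 2 ÷ (1 + 0.01563) = 2 ÷ 1.01563 = 1.9692.
and ρ(B_{ω*}) = 1.9692 − 1 = 0.9692.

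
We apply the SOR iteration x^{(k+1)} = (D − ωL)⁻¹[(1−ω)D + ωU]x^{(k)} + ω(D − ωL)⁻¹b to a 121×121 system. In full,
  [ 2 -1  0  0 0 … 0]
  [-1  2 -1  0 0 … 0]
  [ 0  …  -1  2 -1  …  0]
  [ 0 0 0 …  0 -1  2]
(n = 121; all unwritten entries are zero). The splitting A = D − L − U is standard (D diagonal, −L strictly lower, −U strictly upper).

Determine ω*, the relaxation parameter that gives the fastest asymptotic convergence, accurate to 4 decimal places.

spectrum of D⁻¹(L+U) = {cos(kπ/122) : 1≤k≤121}; ρ_J = cos(π/122) = 0.9997.
root = sin(π/122) = 0.02575  (since 1−cos² = sin²).
[ω*] 2 ÷ (1 + 0.02575) = 2 ÷ 1.02575 = 1.9498.
ρ_SOR = ω* − 1 = 1.9498 − 1 = 0.9498.

ω* = 1.9498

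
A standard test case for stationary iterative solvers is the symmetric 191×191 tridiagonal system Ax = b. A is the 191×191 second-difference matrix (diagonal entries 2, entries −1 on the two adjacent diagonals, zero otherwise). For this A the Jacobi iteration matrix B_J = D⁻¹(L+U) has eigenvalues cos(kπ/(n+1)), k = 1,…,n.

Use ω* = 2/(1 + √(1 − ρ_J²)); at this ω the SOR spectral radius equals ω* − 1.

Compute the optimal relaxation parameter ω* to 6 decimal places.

spectrum of D⁻¹(L+U) = {cos(kπ/192) : 1≤k≤191}; ρ_J = cos(π/192) = 0.999866.
√(1 − cos²(π/192)) = sin(π/192) ≈ 0.0163617.
ω* = 2/(1 + 0.0163617) = 2/1.0163617 = 1.967803.
[ρ_SOR] ω* − 1 = 0.967803.

ω* = 1.967803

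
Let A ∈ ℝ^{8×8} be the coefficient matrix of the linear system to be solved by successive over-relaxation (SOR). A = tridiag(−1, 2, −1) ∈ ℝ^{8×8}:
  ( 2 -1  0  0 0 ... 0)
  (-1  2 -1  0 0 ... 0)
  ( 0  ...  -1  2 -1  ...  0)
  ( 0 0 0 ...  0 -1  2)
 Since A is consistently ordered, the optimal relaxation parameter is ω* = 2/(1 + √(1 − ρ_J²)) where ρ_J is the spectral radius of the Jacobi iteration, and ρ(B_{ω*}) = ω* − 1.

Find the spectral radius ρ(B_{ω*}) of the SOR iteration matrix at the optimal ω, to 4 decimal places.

ρ_SOR = 0.4903

ρ_J = max_k |cos(kπ/9)| = cos(π/9) = 0.9397
root = sin(π/9) = 0.34202  (since 1−cos² = sin²).
ω* = 2/(1+0.34202) = 1.4903
ρ_SOR = ω* − 1 = 1.4903 − 1 = 0.4903.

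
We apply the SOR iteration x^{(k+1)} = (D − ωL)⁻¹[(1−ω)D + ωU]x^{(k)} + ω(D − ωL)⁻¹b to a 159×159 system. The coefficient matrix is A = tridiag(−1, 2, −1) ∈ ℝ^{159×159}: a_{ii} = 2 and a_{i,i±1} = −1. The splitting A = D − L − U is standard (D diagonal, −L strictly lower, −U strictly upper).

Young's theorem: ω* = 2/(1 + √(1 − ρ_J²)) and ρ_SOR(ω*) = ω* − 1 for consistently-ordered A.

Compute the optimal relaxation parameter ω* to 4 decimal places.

[ρ_J] n=159: ρ(B_J) = cos(π/(n+1)) = cos(π/160) = 0.9998.
√(1−ρ_J²) simplifies to sin(π/160) = 0.01963.
ω* = 2 / (1 + 0.01963) = 2 / 1.01963 ≈ 1.9615.
ρ(B_{ω*}) = ω*−1 = 0.9615

ω* = 1.9615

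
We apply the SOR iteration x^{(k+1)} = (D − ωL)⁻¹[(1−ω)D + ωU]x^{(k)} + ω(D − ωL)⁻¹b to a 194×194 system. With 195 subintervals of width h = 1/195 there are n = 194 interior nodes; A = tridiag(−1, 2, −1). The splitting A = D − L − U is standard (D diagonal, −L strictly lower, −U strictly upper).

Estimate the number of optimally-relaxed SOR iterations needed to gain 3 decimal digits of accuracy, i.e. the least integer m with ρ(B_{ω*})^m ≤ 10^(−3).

m = 215

[ρ_J] n=194: ρ(B_J) = cos(π/(n+1)) = cos(π/195) = 0.9998702.
√(1−ρ_J²) simplifies to sin(π/195) = 0.0161100.
So ω* = 2/1.0161100 = 1.9682908 (Young).
ρ_SOR = ω* − 1 ≈ 0.9682908.
For 3 digits: m = 3·ln10 / (−ln 0.9682908) = 6.90776/0.0322228 = 214.375; round up → m = 215.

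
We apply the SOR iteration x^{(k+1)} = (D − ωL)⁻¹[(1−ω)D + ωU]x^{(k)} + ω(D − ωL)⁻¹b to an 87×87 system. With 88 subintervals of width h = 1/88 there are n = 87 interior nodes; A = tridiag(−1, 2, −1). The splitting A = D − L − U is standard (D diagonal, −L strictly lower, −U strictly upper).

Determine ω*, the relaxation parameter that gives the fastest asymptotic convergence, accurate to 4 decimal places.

spectrum of D⁻¹(L+U) = {cos(kπ/88) : 1≤k≤87}; ρ_J = cos(π/88) = 0.9994.
√(1 − cos²(π/88)) = sin(π/88) ≈ 0.03569.
So ω* = 2/1.03569 = 1.9311 (Young).
ρ_SOR = ω* − 1 ≈ 0.9311.

ω* = 1.9311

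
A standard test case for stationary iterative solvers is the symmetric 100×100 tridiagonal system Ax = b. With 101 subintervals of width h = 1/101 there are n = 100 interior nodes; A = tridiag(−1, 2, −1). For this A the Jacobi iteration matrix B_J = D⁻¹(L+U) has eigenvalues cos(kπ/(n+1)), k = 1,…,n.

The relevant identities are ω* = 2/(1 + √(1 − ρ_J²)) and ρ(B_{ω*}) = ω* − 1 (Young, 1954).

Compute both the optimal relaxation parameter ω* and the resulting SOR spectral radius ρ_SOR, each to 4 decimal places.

ω* = 1.9397, ρ_SOR = 0.9397

B_J for the 100×100 system has eigenvalues cos(kπ/101); ρ_J = cos(π/101) = 0.9995.
1 − cos²(π/101) = sin²(π/101) ⇒ √(1−ρ_J²) = sin(π/101) = 0.03110.
Young: ω* = 2/(1+√(1−ρ_J²)) = 2/(1+0.03110) = 2/1.03110 = 1.9397.
ρ(B_{ω*}) = ω*−1 = 0.9397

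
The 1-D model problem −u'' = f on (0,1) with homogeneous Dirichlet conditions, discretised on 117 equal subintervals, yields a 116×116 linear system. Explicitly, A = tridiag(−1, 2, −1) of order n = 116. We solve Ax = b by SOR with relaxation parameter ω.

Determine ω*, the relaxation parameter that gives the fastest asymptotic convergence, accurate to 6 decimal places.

n=116: λ(B_J) = 1 − λ(A)/2 = cos(kπ/117); k=1 gives ρ_J = 0.999640.
√(1−ρ_J²) simplifies to sin(π/117) = 0.0268480.
ω* = 2/(1+0.0268480) = 1.947708
Hence ρ(B_{ω*}) = 1.947708 − 1 = 0.947708.

ω* = 1.947708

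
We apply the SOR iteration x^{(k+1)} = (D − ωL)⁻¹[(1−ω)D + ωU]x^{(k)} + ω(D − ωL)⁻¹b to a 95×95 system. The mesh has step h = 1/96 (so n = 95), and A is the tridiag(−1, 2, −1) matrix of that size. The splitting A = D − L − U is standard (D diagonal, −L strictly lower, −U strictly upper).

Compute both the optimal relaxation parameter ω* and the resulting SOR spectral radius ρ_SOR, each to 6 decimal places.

ρ_J = max_k |cos(kπ/96)| = cos(π/96) = 0.999465
1 − cos²(π/96) = sin²(π/96) ⇒ √(1−ρ_J²) = sin(π/96) = 0.0327191.
ω* = 2/(1+0.0327191) = 1.936635
Hence ρ(B_{ω*}) = 1.936635 − 1 = 0.936635.

ω* = 1.936635, ρ_SOR = 0.936635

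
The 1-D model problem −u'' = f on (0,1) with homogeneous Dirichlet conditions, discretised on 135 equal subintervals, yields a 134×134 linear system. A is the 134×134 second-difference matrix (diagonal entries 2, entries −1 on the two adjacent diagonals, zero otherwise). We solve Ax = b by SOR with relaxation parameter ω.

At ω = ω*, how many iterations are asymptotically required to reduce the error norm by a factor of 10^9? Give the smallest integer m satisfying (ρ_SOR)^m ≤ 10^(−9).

m = 446

B_J for the 134×134 system has eigenvalues cos(kπ/135); ρ_J = cos(π/135) = 0.9997292.
root = sin(π/135) = 0.0232690  (since 1−cos² = sin²).
ω* = 2/(1+0.0232690) = 1.9545203
ρ_SOR = ω* − 1 ≈ 0.9545203.
9·ln10 = 20.7233; −ln(0.9545203) = 0.0465464; m = ⌈20.7233/0.0465464⌉ = ⌈445.218⌉ = 446.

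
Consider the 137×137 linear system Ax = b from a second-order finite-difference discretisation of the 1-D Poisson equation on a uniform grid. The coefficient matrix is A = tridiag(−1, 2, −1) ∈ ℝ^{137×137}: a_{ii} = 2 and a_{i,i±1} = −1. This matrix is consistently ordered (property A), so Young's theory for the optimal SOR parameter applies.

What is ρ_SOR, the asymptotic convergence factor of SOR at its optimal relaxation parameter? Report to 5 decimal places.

ρ_J = max_k |cos(kπ/138)| = cos(π/138) = 0.99974
√(1−ρ_J²) = |sin(π/138)| = 0.022763
ω* = 2/(1 + 0.022763) = 2/1.022763 = 1.95549.
At ω = 1.95549 every |λ(B_ω)| = ω−1, so ρ_SOR = 0.95549.

ρ_SOR = 0.95549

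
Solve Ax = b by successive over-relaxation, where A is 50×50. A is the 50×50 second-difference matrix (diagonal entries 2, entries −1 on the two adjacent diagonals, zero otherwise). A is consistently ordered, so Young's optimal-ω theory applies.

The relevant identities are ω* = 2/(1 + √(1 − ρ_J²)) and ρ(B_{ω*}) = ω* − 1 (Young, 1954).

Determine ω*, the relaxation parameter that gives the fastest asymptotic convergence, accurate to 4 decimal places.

ρ_J = max_k |cos(kπ/51)| = cos(π/51) = 0.9981
√(1−ρ_J²) simplifies to sin(π/51) = 0.06156.
[ω*] 2 ÷ (1 + 0.06156) = 2 ÷ 1.06156 = 1.8840.
ρ_SOR = ω* − 1 ≈ 0.8840.

ω* = 1.8840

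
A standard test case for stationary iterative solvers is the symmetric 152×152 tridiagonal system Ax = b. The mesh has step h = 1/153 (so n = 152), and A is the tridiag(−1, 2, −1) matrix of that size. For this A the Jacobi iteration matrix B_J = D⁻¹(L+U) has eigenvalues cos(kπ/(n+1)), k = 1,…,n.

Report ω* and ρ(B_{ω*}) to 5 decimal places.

ω* = 1.95976, ρ_SOR = 0.95976

ρ_J = max_k |cos(kπ/153)| = cos(π/153) = 0.99979
1 − cos²(π/153) = sin²(π/153) ⇒ √(1−ρ_J²) = sin(π/153) = 0.020532.
ω* = 2/(1 + 0.020532) = 2/1.020532 = 1.95976.
[ρ_SOR] ω* − 1 = 0.95976.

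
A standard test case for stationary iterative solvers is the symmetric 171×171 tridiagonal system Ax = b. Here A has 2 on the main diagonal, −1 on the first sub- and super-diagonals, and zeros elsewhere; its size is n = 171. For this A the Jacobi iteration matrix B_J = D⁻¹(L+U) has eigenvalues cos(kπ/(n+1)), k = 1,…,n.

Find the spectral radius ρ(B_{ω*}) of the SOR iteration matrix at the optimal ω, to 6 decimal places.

With n=171, ρ(Jacobi) = cos(π/172) = 0.999833.
1 − cos²(π/172) = sin²(π/172) ⇒ √(1−ρ_J²) = sin(π/172) = 0.0182641.
[ω*] 2 ÷ (1 + 0.0182641) = 2 ÷ 1.0182641 = 1.964127.
ρ(B_{ω*}) = ω*−1 = 0.964127

ρ_SOR = 0.964127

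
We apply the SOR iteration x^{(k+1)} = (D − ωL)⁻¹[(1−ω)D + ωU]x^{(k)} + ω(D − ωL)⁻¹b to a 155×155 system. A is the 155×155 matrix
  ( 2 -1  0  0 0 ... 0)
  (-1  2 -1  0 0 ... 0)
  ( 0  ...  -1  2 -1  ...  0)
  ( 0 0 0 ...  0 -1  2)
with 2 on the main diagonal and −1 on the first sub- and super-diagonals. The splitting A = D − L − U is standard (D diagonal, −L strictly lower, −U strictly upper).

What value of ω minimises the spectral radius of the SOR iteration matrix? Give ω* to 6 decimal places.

With n=155, ρ(Jacobi) = cos(π/156) = 0.999797.
1 − cos²(π/156) = sin²(π/156) ⇒ √(1−ρ_J²) = sin(π/156) = 0.0201371.
Young: ω* = 2/(1+√(1−ρ_J²)) = 2/(1+0.0201371) = 2/1.0201371 = 1.960521.
[ρ_SOR] ω* − 1 = 0.960521.

ω* = 1.960521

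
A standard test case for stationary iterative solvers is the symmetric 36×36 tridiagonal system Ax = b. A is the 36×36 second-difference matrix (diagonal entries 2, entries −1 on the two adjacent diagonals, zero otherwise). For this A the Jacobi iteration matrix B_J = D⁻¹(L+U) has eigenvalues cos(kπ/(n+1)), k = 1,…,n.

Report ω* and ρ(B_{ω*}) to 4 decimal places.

ω* = 1.8436, ρ_SOR = 0.8436

With n=36, ρ(Jacobi) = cos(π/37) = 0.9964.
1 − cos²(π/37) = sin²(π/37) ⇒ √(1−ρ_J²) = sin(π/37) = 0.08481.
So ω* = 2/1.08481 = 1.8436 (Young).
At ω = 1.8436 every |λ(B_ω)| = ω−1, so ρ_SOR = 0.8436.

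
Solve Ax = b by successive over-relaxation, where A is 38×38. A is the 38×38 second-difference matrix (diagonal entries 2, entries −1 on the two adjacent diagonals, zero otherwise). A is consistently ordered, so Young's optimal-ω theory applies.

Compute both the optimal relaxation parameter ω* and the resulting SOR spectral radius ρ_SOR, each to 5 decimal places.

ω* = 1.85105, ρ_SOR = 0.85105

[ρ_J] n=38: ρ(B_J) = cos(π/(n+1)) = cos(π/39) = 0.99676.
1 − cos²(π/39) = sin²(π/39) ⇒ √(1−ρ_J²) = sin(π/39) = 0.080467.
Then 2/(1+√(1−ρ_J²)) = 2/(1+0.080467); ω* = 2/1.080467 = 1.85105.
ρ_SOR = ω* − 1 = 1.85105 − 1 = 0.85105.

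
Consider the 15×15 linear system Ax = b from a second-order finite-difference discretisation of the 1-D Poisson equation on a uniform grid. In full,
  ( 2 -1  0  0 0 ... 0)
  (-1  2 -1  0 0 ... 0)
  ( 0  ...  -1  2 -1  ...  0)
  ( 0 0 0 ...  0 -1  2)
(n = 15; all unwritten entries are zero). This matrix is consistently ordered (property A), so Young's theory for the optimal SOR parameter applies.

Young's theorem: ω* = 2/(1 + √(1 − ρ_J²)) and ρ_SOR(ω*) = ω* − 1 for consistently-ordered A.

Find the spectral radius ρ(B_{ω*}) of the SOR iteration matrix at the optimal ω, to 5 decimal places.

ρ_SOR = 0.67351

[ρ_J] n=15: ρ(B_J) = cos(π/(n+1)) = cos(π/16) = 0.98079.
root = sin(π/16) = 0.195090  (since 1−cos² = sin²).
ω* = 2/(1 + 0.195090) = 2/1.195090 = 1.67351.
ρ_SOR = ω* − 1 ≈ 0.67351.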